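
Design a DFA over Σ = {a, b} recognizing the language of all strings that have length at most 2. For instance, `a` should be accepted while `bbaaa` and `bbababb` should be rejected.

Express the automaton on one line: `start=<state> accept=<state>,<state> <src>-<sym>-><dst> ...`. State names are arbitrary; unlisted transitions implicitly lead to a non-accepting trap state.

start=s0 accept=s0,s1,s2 s0-a->s1 s0-b->s1 s1-a->s2 s1-b->s2 s2-a->s3 s2-b->s3 s3-a->s3 s3-b->s3

We only need to distinguish lengths 0, 1, …, 2, and '>2'. Chain s0 → s1 → s2 → s3 on every symbol, with s3 looping. Accepting states: {s0, s1, s2}.
4 states suffice.
        a   b  
>* s0   s1  s1 
 * s1   s2  s2 
 * s2   s3  s3 
   s3   s3  s3 
(> = start, * = accepting)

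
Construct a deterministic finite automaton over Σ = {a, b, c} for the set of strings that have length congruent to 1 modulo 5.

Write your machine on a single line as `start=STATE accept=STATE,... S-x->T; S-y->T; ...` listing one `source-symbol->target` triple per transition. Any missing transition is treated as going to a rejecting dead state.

start=q0; accept=q1; q0-a->q1; q0-b->q1; q0-c->q1; q1-a->q2; q1-b->q2; q1-c->q2; q2-a->q3; q2-b->q3; q2-c->q3; q3-a->q4; q3-b->q4; q3-c->q4; q4-a->q0; q4-b->q0; q4-c->q0

Count input length modulo 5: every symbol advances one step around the cycle q0 → q1 → q2 → q3 → q4 → q0. Accept at q1.
With 5 states:
        a   b   c  
>  q0   q1  q1  q1 
 * q1   q2  q2  q2 
   q2   q3  q3  q3 
   q3   q4  q4  q4 
   q4   q0  q0  q0 
(> = start, * = accepting)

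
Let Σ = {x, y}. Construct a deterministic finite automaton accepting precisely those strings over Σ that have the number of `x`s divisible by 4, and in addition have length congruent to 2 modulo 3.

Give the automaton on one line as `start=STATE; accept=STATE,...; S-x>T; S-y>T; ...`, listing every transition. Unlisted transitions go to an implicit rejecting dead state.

start=s0; accept=s5; s0-x>s1; s0-y>s2; s1-x>s3; s1-y>s4; s2-x>s4; s2-y>s5; s3-x>s6; s3-y>s7; s4-x>s7; s4-y>s8; s5-x>s8; s5-y>s0; s6-x>s2; s6-y>s9; s7-x>s9; s7-y>s10; s8-x>s10; s8-y>s1; s9-x>s5; s9-y>s11; s10-x>s11; s10-y>s3; s11-x>s0; s11-y>s6

Run two small machines in parallel and take their product. The first has 4 states tracking the count of `x`s modulo 4; the second has 3 states tracking the input length modulo 3. A product state is a pair (one from each), accepting exactly when both do.
12 states suffice.
          x    y  
>  s0     s1   s2 
   s1     s3   s4 
   s2     s4   s5 
   s3     s6   s7 
   s4     s7   s8 
 * s5     s8   s0 
   s6     s2   s9 
   s7     s9  s10 
   s8    s10   s1 
   s9     s5  s11 
   s10   s11   s3 
   s11    s0   s6 
(> = start, * = accepting)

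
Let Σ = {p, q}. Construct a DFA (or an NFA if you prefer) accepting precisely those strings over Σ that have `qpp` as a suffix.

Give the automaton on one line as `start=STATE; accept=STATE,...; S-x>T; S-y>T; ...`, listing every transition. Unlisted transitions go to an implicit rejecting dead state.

Let each state record the length of the longest suffix of the input read so far that is also a prefix of `qpp`. B means the last symbol is `q`; C means the last 2 symbols are `qp`; D means the last 3 symbols are `qpp`. Accept only at D, where the string currently ends in `qpp`.
       p  q 
>  A   A  B 
   B   C  B 
   C   D  B 
 * D   A  B 
(> = start, * = accepting)

start=A; accept=D; A-p>A; A-q>B; B-p>C; B-q>B; C-p>D; C-q>B; D-p>A; D-q>B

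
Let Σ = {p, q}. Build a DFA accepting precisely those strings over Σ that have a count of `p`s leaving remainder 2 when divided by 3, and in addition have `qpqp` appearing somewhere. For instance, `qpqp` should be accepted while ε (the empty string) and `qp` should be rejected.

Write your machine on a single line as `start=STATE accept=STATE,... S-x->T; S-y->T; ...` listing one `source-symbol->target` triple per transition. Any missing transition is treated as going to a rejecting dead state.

start=s0; accept=s11; s0-p->s1; s0-q->s2; s1-p->s3; s1-q->s4; s2-p->s5; s2-q->s2; s3-p->s0; s3-q->s6; s4-p->s7; s4-q->s4; s5-p->s3; s5-q->s8; s6-p->s9; s6-q->s6; s7-p->s0; s7-q->s10; s8-p->s11; s8-q->s4; s9-p->s1; s9-q->s12; s10-p->s13; s10-q->s6; s11-p->s13; s11-q->s11; s12-p->s14; s12-q->s2; s13-p->s14; s13-q->s13; s14-p->s11; s14-q->s14

Run two small machines in parallel and take their product. One (3 states) tracks the count of `p`s modulo 3; the other (5 states) tracks whether and how much of `qpqp` has been seen. Each combined state is a pair, one component from each; accept when both components accept.
          p    q  
>  s0     s1   s2 
   s1     s3   s4 
   s2     s5   s2 
   s3     s0   s6 
   s4     s7   s4 
   s5     s3   s8 
   s6     s9   s6 
   s7     s0  s10 
   s8    s11   s4 
   s9     s1  s12 
   s10   s13   s6 
 * s11   s13  s11 
   s12   s14   s2 
   s13   s14  s13 
   s14   s11  s14 
(> = start, * = accepting)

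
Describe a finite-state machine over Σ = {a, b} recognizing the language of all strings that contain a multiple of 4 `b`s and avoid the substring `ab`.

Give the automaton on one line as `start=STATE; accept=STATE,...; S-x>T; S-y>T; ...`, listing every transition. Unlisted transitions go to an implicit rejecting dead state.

start=S0; accept=S0,S1; S0-a>S1; S0-b>S2; S1-a>S1; S1-b>S3; S2-a>S3; S2-b>S4; S3-a>S3; S3-b>S3; S4-a>S3; S4-b>S5; S5-a>S3; S5-b>S0

Run two small machines in parallel and take their product. One (4 states) tracks the count of `b`s modulo 4; the other (3 states) tracks partial matches of the forbidden pattern `ab`. Each combined state is a pair, one component from each; accept when both components accept. Minimizing collapses redundant product states.
6 states suffice.
        a   b  
>* S0   S1  S2 
 * S1   S1  S3 
   S2   S3  S4 
   S3   S3  S3 
   S4   S3  S5 
   S5   S3  S0 
(> = start, * = accepting)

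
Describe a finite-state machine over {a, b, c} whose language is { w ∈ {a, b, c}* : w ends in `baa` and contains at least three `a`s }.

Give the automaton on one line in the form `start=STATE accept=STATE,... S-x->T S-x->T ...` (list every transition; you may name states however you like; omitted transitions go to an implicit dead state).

start=S0 accept=S4 S0-a->S1 S0-b->S0 S0-c->S0 S1-a->S1 S1-b->S2 S1-c->S1 S2-a->S3 S2-b->S2 S2-c->S1 S3-a->S4 S3-b->S2 S3-c->S1 S4-a->S1 S4-b->S2 S4-c->S1

Handle the two conditions separately and then intersect. One (4 states) tracks how much of the suffix `baa` has currently been matched; the other (5 states) tracks the count of `a`s, saturating at 4. Each combined state is a pair, one component from each; accept when both components accept. Minimizing collapses redundant product states.
5 states suffice.
        a   b   c  
>  S0   S1  S0  S0 
   S1   S1  S2  S1 
   S2   S3  S2  S1 
   S3   S4  S2  S1 
 * S4   S1  S2  S1 
(> = start, * = accepting)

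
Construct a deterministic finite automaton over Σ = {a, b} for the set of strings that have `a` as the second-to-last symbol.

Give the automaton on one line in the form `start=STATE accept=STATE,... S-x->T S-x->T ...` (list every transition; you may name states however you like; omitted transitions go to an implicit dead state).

Because acceptance depends on a position counted from the end, the machine has to buffer the most recent 2 symbols. Make each state the string of the last up-to-2 symbols read; on input `x` shift the window left and append `x`. Accept when the buffered window has length 2 and begins with `a`.
With 7 states:
        a   b  
>  q0   q1  q2 
   q1   q3  q4 
   q2   q5  q6 
 * q3   q3  q4 
 * q4   q5  q6 
   q5   q3  q4 
   q6   q5  q6 
(> = start, * = accepting)

start=q0 accept=q3,q4 q0-a->q1 q0-b->q2 q1-a->q3 q1-b->q4 q2-a->q5 q2-b->q6 q3-a->q3 q3-b->q4 q4-a->q5 q4-b->q6 q5-a->q3 q5-b->q4 q6-a->q5 q6-b->q6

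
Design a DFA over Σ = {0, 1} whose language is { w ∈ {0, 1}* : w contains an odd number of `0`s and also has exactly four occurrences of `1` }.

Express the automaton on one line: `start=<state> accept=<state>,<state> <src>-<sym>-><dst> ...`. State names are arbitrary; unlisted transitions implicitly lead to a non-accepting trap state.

Build one automaton per condition and run them in lockstep. The first has 2 states tracking the count of `0`s modulo 2; the second has 6 states tracking the count of `1`s, saturating at 5. A product state is a pair (one from each), accepting exactly when both do.
A 12-state machine:
       0  1 
>  A   B  C 
   B   A  D 
   C   D  E 
   D   C  F 
   E   F  G 
   F   E  H 
   G   H  I 
   H   G  J 
   I   J  K 
 * J   I  L 
   K   L  K 
   L   K  L 
(> = start, * = accepting)

start=A accept=J A-0->B A-1->C B-0->A B-1->D C-0->D C-1->E D-0->C D-1->F E-0->F E-1->G F-0->E F-1->H G-0->H G-1->I H-0->G H-1->J I-0->J I-1->K J-0->I J-1->L K-0->L K-1->K L-0->K L-1->L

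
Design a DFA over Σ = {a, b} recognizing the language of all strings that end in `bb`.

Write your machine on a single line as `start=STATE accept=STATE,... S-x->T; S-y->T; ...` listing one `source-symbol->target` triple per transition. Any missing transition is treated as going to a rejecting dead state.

start=s0; accept=s2; s0-a->s0; s0-b->s1; s1-a->s0; s1-b->s2; s2-a->s0; s2-b->s2

Remember how much of `bb` the current input suffix matches. State s0 means no match yet; s1 means the last symbol is `b`; s2 means the last 2 symbols are `bb`. Only s2 accepts. On a mismatch, fall back to the longest proper suffix that is still a prefix of `bb`.
With 3 states:
        a   b  
>  s0   s0  s1 
   s1   s0  s2 
 * s2   s0  s2 
(> = start, * = accepting)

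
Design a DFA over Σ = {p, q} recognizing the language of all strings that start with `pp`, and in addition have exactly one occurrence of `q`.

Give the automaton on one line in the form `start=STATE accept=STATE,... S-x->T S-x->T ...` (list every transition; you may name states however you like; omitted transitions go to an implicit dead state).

Handle the two conditions separately and then intersect. One (4 states) tracks whether the input so far still matches the prefix `pp`; the other (3 states) tracks the count of `q`s, saturating at 2. Each combined state is a pair, one component from each; accept when both components accept. After merging equivalent states the machine shrinks.
5 states suffice.
        p   q  
>  S0   S1  S2 
   S1   S3  S2 
   S2   S2  S2 
   S3   S3  S4 
 * S4   S4  S2 
(> = start, * = accepting)

start=S0 accept=S4 S0-p->S1 S0-q->S2 S1-p->S3 S1-q->S2 S2-p->S2 S2-q->S2 S3-p->S3 S3-q->S4 S4-p->S4 S4-q->S2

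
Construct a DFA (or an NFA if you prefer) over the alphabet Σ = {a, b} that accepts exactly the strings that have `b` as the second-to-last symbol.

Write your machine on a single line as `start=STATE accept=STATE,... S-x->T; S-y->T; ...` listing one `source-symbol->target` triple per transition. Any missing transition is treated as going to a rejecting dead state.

start=S0; accept=S5,S6; S0-a->S1; S0-b->S2; S1-a->S3; S1-b->S4; S2-a->S5; S2-b->S6; S3-a->S3; S3-b->S4; S4-a->S5; S4-b->S6; S5-a->S3; S5-b->S4; S6-a->S5; S6-b->S6

Because acceptance depends on a position counted from the end, the machine has to buffer the most recent 2 symbols. Make each state the string of the last up-to-2 symbols read; on input `x` shift the window left and append `x`. Accept when the buffered window has length 2 and begins with `b`.
        a   b  
>  S0   S1  S2 
   S1   S3  S4 
   S2   S5  S6 
   S3   S3  S4 
   S4   S5  S6 
 * S5   S3  S4 
 * S6   S5  S6 
(> = start, * = accepting)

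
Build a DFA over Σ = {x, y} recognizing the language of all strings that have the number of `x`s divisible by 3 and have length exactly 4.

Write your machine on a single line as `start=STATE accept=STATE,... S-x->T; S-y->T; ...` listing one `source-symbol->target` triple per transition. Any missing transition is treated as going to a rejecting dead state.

Run two small machines in parallel and take their product. One (3 states) tracks the count of `x`s modulo 3; the other (6 states) tracks the input length, saturating at 5. Each combined state is a pair, one component from each; accept when both components accept. Equivalent product states are then merged.
With 10 states:
        x   y  
>  S0   S1  S2 
   S1   S3  S4 
   S2   S4  S5 
   S3   S6  S7 
   S4   S7  S8 
   S5   S8  S6 
   S6   S8  S9 
   S7   S9  S8 
   S8   S8  S8 
 * S9   S8  S8 
(> = start, * = accepting)

start=S0; accept=S9; S0-x->S1; S0-y->S2; S1-x->S3; S1-y->S4; S2-x->S4; S2-y->S5; S3-x->S6; S3-y->S7; S4-x->S7; S4-y->S8; S5-x->S8; S5-y->S6; S6-x->S8; S6-y->S9; S7-x->S9; S7-y->S8; S8-x->S8; S8-y->S8; S9-x->S8; S9-y->S8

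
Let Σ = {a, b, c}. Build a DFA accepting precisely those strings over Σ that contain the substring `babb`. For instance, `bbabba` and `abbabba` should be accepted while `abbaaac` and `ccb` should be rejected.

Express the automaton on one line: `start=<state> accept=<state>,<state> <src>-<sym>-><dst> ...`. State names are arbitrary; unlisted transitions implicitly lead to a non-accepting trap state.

States q0..q3 record the length of the longest prefix of `babb` that matches the current input suffix. Reaching q4 means `babb` has been seen, and we stay there forever. Accept from q4.
        a   b   c  
>  q0   q0  q1  q0 
   q1   q2  q1  q0 
   q2   q0  q3  q0 
   q3   q2  q4  q0 
 * q4   q4  q4  q4 
(> = start, * = accepting)

start=q0 accept=q4 q0-a->q0 q0-b->q1 q0-c->q0 q1-a->q2 q1-b->q1 q1-c->q0 q2-a->q0 q2-b->q3 q2-c->q0 q3-a->q2 q3-b->q4 q3-c->q0 q4-a->q4 q4-b->q4 q4-c->q4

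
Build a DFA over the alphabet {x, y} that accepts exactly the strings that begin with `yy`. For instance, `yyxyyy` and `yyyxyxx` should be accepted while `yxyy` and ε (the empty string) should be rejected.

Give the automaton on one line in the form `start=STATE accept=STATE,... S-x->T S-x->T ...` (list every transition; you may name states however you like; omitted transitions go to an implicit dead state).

start=S0 accept=S2 S0-x->S3 S0-y->S1 S1-x->S3 S1-y->S2 S2-x->S2 S2-y->S2 S3-x->S3 S3-y->S3

Walk along `yy` while the input agrees: from S0 take `y` to S1, and so on. Any deviation drops to the rejecting sink S3. Once S2 is reached the prefix is confirmed and every continuation is accepted.
A 4-state machine:
        x   y  
>  S0   S3  S1 
   S1   S3  S2 
 * S2   S2  S2 
   S3   S3  S3 
(> = start, * = accepting)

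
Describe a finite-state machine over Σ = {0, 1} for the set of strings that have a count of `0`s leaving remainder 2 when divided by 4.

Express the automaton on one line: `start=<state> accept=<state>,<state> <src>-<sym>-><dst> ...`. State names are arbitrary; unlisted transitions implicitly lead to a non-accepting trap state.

Keep the running count of `0`s modulo 4: each `0` advances along the cycle s0 → s1 → s2 → s3 → s0 while other symbols loop. Accept at s2.
With 4 states:
        0   1  
>  s0   s1  s0 
   s1   s2  s1 
 * s2   s3  s2 
   s3   s0  s3 
(> = start, * = accepting)

start=s0 accept=s2 s0-0->s1 s0-1->s0 s1-0->s2 s1-1->s1 s2-0->s3 s2-1->s2 s3-0->s0 s3-1->s3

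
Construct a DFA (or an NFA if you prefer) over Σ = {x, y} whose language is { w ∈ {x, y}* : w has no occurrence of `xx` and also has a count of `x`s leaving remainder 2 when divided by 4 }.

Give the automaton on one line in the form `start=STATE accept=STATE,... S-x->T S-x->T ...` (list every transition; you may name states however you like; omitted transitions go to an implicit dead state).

Run two small machines in parallel and take their product. One (3 states) tracks partial matches of the forbidden pattern `xx`; the other (4 states) tracks the count of `x`s modulo 4. Each combined state is a pair, one component from each; accept when both components accept. Equivalent product states are then merged.
With 9 states:
        x   y  
>  s0   s1  s0 
   s1   s2  s3 
   s2   s2  s2 
   s3   s4  s3 
 * s4   s2  s5 
 * s5   s6  s5 
   s6   s2  s7 
   s7   s8  s7 
   s8   s2  s0 
(> = start, * = accepting)

start=s0 accept=s4,s5 s0-x->s1 s0-y->s0 s1-x->s2 s1-y->s3 s2-x->s2 s2-y->s2 s3-x->s4 s3-y->s3 s4-x->s2 s4-y->s5 s5-x->s6 s5-y->s5 s6-x->s2 s6-y->s7 s7-x->s8 s7-y->s7 s8-x->s2 s8-y->s0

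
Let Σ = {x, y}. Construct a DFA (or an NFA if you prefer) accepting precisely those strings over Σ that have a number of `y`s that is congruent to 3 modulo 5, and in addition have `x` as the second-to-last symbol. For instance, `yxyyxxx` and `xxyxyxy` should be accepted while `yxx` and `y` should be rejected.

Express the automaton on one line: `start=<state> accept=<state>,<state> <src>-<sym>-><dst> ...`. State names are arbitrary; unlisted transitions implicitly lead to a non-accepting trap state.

Build one automaton per condition and run them in lockstep. The first has 5 states tracking the count of `y`s modulo 5; the second has 7 states tracking the last 2 symbols read. A product state is a pair (one from each), accepting exactly when both do. After merging equivalent states the machine shrinks.
        x   y  
>  S0   S0  S1 
   S1   S1  S2 
   S2   S3  S4 
   S3   S3  S5 
   S4   S6  S7 
 * S5   S6  S7 
   S6   S8  S7 
   S7   S7  S0 
 * S8   S8  S7 
(> = start, * = accepting)

start=S0 accept=S5,S8 S0-x->S0 S0-y->S1 S1-x->S1 S1-y->S2 S2-x->S3 S2-y->S4 S3-x->S3 S3-y->S5 S4-x->S6 S4-y->S7 S5-x->S6 S5-y->S7 S6-x->S8 S6-y->S7 S7-x->S7 S7-y->S0 S8-x->S8 S8-y->S7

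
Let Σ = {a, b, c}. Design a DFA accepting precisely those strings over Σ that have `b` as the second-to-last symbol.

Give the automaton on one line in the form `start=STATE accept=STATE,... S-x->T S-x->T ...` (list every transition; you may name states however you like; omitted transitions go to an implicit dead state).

start=q0 accept=q7,q8,q9 q0-a->q1 q0-b->q2 q0-c->q3 q1-a->q4 q1-b->q5 q1-c->q6 q2-a->q7 q2-b->q8 q2-c->q9 q3-a->q10 q3-b->q11 q3-c->q12 q4-a->q4 q4-b->q5 q4-c->q6 q5-a->q7 q5-b->q8 q5-c->q9 q6-a->q10 q6-b->q11 q6-c->q12 q7-a->q4 q7-b->q5 q7-c->q6 q8-a->q7 q8-b->q8 q8-c->q9 q9-a->q10 q9-b->q11 q9-c->q12 q10-a->q4 q10-b->q5 q10-c->q6 q11-a->q7 q11-b->q8 q11-c->q9 q12-a->q10 q12-b->q11 q12-c->q12

A DFA must remember the last 2 symbols (since which symbol is second-to-last isn't known until the input ends). Use one state per possible window of the last ≤2 symbols; accept from those whose window starts with `b`.
          a    b    c  
>  q0     q1   q2   q3 
   q1     q4   q5   q6 
   q2     q7   q8   q9 
   q3    q10  q11  q12 
   q4     q4   q5   q6 
   q5     q7   q8   q9 
   q6    q10  q11  q12 
 * q7     q4   q5   q6 
 * q8     q7   q8   q9 
 * q9    q10  q11  q12 
   q10    q4   q5   q6 
   q11    q7   q8   q9 
   q12   q10  q11  q12 
(> = start, * = accepting)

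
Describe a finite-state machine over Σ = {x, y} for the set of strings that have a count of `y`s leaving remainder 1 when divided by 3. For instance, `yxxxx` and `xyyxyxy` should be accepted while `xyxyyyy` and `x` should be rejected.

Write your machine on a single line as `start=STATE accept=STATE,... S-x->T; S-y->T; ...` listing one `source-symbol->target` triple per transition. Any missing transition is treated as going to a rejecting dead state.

Keep the running count of `y`s modulo 3: each `y` advances along the cycle s0 → s1 → s2 → s0 while other symbols loop. Accept at s1.
A 3-state machine:
        x   y  
>  s0   s0  s1 
 * s1   s1  s2 
   s2   s2  s0 
(> = start, * = accepting)

start=s0; accept=s1; s0-x->s0; s0-y->s1; s1-x->s1; s1-y->s2; s2-x->s2; s2-y->s0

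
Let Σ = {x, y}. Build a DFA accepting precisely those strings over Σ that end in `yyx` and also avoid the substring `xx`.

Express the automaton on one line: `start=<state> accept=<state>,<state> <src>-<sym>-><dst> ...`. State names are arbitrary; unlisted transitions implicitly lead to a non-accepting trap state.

start=A accept=F A-x->B A-y->C B-x->D B-y->C C-x->B C-y->E D-x->D D-y->D E-x->F E-y->E F-x->D F-y->C

Run two small machines in parallel and take their product. The first has 4 states tracking how much of the suffix `yyx` has currently been matched; the second has 3 states tracking partial matches of the forbidden pattern `xx`. A product state is a pair (one from each), accepting exactly when both do. Equivalent product states are then merged.
       x  y 
>  A   B  C 
   B   D  C 
   C   B  E 
   D   D  D 
   E   F  E 
 * F   D  C 
(> = start, * = accepting)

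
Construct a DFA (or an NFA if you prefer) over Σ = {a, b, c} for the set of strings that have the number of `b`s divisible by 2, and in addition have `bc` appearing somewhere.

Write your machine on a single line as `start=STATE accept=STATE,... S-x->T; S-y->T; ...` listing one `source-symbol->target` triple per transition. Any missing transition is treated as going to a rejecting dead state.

Handle the two conditions separately and then intersect. One (2 states) tracks the count of `b`s modulo 2; the other (3 states) tracks whether and how much of `bc` has been seen. Each combined state is a pair, one component from each; accept when both components accept.
With 6 states:
        a   b   c  
>  q0   q0  q1  q0 
   q1   q2  q3  q4 
   q2   q2  q3  q2 
   q3   q0  q1  q5 
   q4   q4  q5  q4 
 * q5   q5  q4  q5 
(> = start, * = accepting)

start=q0; accept=q5; q0-a->q0; q0-b->q1; q0-c->q0; q1-a->q2; q1-b->q3; q1-c->q4; q2-a->q2; q2-b->q3; q2-c->q2; q3-a->q0; q3-b->q1; q3-c->q5; q4-a->q4; q4-b->q5; q4-c->q4; q5-a->q5; q5-b->q4; q5-c->q5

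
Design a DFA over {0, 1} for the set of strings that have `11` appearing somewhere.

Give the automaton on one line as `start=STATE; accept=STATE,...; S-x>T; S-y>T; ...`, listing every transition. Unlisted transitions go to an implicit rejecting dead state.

start=s0; accept=s2; s0-0>s0; s0-1>s1; s1-0>s0; s1-1>s2; s2-0>s2; s2-1>s2

Track how much of `11` has been matched so far: state s0 is no progress, s2 is the absorbing accept state reached once `11` has occurred. Intermediate states record partial matches; on a mismatch, fall back to the longest reusable overlap.
        0   1  
>  s0   s0  s1 
   s1   s0  s2 
 * s2   s2  s2 
(> = start, * = accepting)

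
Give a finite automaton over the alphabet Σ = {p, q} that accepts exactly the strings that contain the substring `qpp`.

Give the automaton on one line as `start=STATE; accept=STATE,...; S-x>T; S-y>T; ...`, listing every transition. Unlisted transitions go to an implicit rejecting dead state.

States A..C record the length of the longest prefix of `qpp` that matches the current input suffix. Reaching D means `qpp` has been seen, and we stay there forever. Accept from D.
A 4-state machine:
       p  q 
>  A   A  B 
   B   C  B 
   C   D  B 
 * D   D  D 
(> = start, * = accepting)

start=A; accept=D; A-p>A; A-q>B; B-p>C; B-q>B; C-p>D; C-q>B; D-p>D; D-q>D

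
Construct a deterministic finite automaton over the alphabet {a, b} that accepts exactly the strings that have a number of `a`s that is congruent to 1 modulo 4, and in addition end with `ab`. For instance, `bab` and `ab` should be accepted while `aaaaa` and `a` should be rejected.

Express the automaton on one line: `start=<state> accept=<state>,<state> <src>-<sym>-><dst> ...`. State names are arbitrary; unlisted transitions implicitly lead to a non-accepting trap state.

Build one automaton per condition and run them in lockstep. The first has 4 states tracking the count of `a`s modulo 4; the second has 3 states tracking how much of the suffix `ab` has currently been matched. A product state is a pair (one from each), accepting exactly when both do. Equivalent product states are then merged.
6 states suffice.
        a   b  
>  q0   q1  q0 
   q1   q2  q3 
   q2   q4  q2 
 * q3   q2  q5 
   q4   q0  q4 
   q5   q2  q5 
(> = start, * = accepting)

start=q0 accept=q3 q0-a->q1 q0-b->q0 q1-a->q2 q1-b->q3 q2-a->q4 q2-b->q2 q3-a->q2 q3-b->q5 q4-a->q0 q4-b->q4 q5-a->q2 q5-b->q5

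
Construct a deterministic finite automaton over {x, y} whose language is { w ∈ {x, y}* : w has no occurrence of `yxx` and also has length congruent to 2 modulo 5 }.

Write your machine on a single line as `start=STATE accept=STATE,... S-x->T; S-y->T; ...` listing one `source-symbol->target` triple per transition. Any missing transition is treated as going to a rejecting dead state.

start=q0; accept=q3,q4,q5; q0-x->q1; q0-y->q2; q1-x->q3; q1-y->q4; q2-x->q5; q2-y->q4; q3-x->q6; q3-y->q7; q4-x->q8; q4-y->q7; q5-x->q9; q5-y->q7; q6-x->q10; q6-y->q11; q7-x->q12; q7-y->q11; q8-x->q13; q8-y->q11; q9-x->q13; q9-y->q13; q10-x->q0; q10-y->q14; q11-x->q15; q11-y->q14; q12-x->q16; q12-y->q14; q13-x->q16; q13-y->q16; q14-x->q17; q14-y->q2; q15-x->q18; q15-y->q2; q16-x->q18; q16-y->q18; q17-x->q19; q17-y->q4; q18-x->q19; q18-y->q19; q19-x->q9; q19-y->q9

Run two small machines in parallel and take their product. One (4 states) tracks partial matches of the forbidden pattern `yxx`; the other (5 states) tracks the input length modulo 5. Each combined state is a pair, one component from each; accept when both components accept.
A 20-state machine:
          x    y  
>  q0     q1   q2 
   q1     q3   q4 
   q2     q5   q4 
 * q3     q6   q7 
 * q4     q8   q7 
 * q5     q9   q7 
   q6    q10  q11 
   q7    q12  q11 
   q8    q13  q11 
   q9    q13  q13 
   q10    q0  q14 
   q11   q15  q14 
   q12   q16  q14 
   q13   q16  q16 
   q14   q17   q2 
   q15   q18   q2 
   q16   q18  q18 
   q17   q19   q4 
   q18   q19  q19 
   q19    q9   q9 
(> = start, * = accepting)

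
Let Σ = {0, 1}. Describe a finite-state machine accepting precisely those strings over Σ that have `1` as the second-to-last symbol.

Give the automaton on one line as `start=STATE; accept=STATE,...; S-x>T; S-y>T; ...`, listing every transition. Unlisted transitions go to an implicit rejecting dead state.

start=q0; accept=q5,q6; q0-0>q1; q0-1>q2; q1-0>q3; q1-1>q4; q2-0>q5; q2-1>q6; q3-0>q3; q3-1>q4; q4-0>q5; q4-1>q6; q5-0>q3; q5-1>q4; q6-0>q5; q6-1>q6

Because acceptance depends on a position counted from the end, the machine has to buffer the most recent 2 symbols. Make each state the string of the last up-to-2 symbols read; on input `x` shift the window left and append `x`. Accept when the buffered window has length 2 and begins with `1`.
With 7 states:
        0   1  
>  q0   q1  q2 
   q1   q3  q4 
   q2   q5  q6 
   q3   q3  q4 
   q4   q5  q6 
 * q5   q3  q4 
 * q6   q5  q6 
(> = start, * = accepting)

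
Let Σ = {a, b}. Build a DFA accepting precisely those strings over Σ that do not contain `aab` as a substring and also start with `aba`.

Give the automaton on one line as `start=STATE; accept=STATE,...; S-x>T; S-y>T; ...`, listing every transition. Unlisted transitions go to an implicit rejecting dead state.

start=q0; accept=q7,q8,q9; q0-a>q1; q0-b>q2; q1-a>q3; q1-b>q4; q2-a>q5; q2-b>q2; q3-a>q3; q3-b>q6; q4-a>q7; q4-b>q2; q5-a>q3; q5-b>q2; q6-a>q6; q6-b>q6; q7-a>q8; q7-b>q9; q8-a>q8; q8-b>q10; q9-a>q7; q9-b>q9; q10-a>q10; q10-b>q10

Run two small machines in parallel and take their product. One (4 states) tracks partial matches of the forbidden pattern `aab`; the other (5 states) tracks whether the input so far still matches the prefix `aba`. Each combined state is a pair, one component from each; accept when both components accept.
An 11-state machine:
          a    b  
>  q0     q1   q2 
   q1     q3   q4 
   q2     q5   q2 
   q3     q3   q6 
   q4     q7   q2 
   q5     q3   q2 
   q6     q6   q6 
 * q7     q8   q9 
 * q8     q8  q10 
 * q9     q7   q9 
   q10   q10  q10 
(> = start, * = accepting)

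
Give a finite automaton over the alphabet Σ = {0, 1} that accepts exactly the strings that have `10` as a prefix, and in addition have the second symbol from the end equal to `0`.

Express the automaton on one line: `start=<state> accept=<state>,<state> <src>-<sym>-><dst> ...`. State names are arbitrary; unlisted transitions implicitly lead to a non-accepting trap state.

start=S0 accept=S8,S9 S0-0->S1 S0-1->S2 S1-0->S3 S1-1->S4 S2-0->S5 S2-1->S6 S3-0->S3 S3-1->S4 S4-0->S7 S4-1->S6 S5-0->S8 S5-1->S9 S6-0->S7 S6-1->S6 S7-0->S3 S7-1->S4 S8-0->S8 S8-1->S9 S9-0->S5 S9-1->S10 S10-0->S5 S10-1->S10

Build one automaton per condition and run them in lockstep. One (4 states) tracks whether the input so far still matches the prefix `10`; the other (7 states) tracks the last 2 symbols read. Each combined state is a pair, one component from each; accept when both components accept.
An 11-state machine:
          0    1  
>  S0     S1   S2 
   S1     S3   S4 
   S2     S5   S6 
   S3     S3   S4 
   S4     S7   S6 
   S5     S8   S9 
   S6     S7   S6 
   S7     S3   S4 
 * S8     S8   S9 
 * S9     S5  S10 
   S10    S5  S10 
(> = start, * = accepting)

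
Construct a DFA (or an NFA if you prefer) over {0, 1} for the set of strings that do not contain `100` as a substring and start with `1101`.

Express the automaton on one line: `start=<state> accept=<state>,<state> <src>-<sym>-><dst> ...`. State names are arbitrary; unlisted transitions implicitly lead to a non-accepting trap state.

Handle the two conditions separately and then intersect. One (4 states) tracks partial matches of the forbidden pattern `100`; the other (6 states) tracks whether the input so far still matches the prefix `1101`. Each combined state is a pair, one component from each; accept when both components accept.
An 11-state machine:
          0    1  
>  S0     S1   S2 
   S1     S1   S3 
   S2     S4   S5 
   S3     S4   S3 
   S4     S6   S3 
   S5     S7   S3 
   S6     S6   S6 
   S7     S6   S8 
 * S8     S9   S8 
 * S9    S10   S8 
   S10   S10  S10 
(> = start, * = accepting)

start=S0 accept=S8,S9 S0-0->S1 S0-1->S2 S1-0->S1 S1-1->S3 S2-0->S4 S2-1->S5 S3-0->S4 S3-1->S3 S4-0->S6 S4-1->S3 S5-0->S7 S5-1->S3 S6-0->S6 S6-1->S6 S7-0->S6 S7-1->S8 S8-0->S9 S8-1->S8 S9-0->S10 S9-1->S8 S10-0->S10 S10-1->S10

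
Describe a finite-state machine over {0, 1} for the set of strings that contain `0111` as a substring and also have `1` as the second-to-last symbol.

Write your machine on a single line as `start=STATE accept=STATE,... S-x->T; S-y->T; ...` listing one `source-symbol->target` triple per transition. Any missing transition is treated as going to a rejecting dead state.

start=S0; accept=S4,S5; S0-0->S1; S0-1->S0; S1-0->S1; S1-1->S2; S2-0->S1; S2-1->S3; S3-0->S1; S3-1->S4; S4-0->S5; S4-1->S4; S5-0->S6; S5-1->S7; S6-0->S6; S6-1->S7; S7-0->S5; S7-1->S4

Handle the two conditions separately and then intersect. One (5 states) tracks whether and how much of `0111` has been seen; the other (7 states) tracks the last 2 symbols read. Each combined state is a pair, one component from each; accept when both components accept. Equivalent product states are then merged.
An 8-state machine:
        0   1  
>  S0   S1  S0 
   S1   S1  S2 
   S2   S1  S3 
   S3   S1  S4 
 * S4   S5  S4 
 * S5   S6  S7 
   S6   S6  S7 
   S7   S5  S4 
(> = start, * = accepting)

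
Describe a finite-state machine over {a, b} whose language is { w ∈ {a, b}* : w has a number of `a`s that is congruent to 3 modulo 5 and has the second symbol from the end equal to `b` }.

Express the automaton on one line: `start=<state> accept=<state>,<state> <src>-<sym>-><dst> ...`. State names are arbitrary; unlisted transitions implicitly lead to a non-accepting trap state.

Run two small machines in parallel and take their product. The first has 5 states tracking the count of `a`s modulo 5; the second has 7 states tracking the last 2 symbols read. A product state is a pair (one from each), accepting exactly when both do. Minimizing collapses redundant product states.
With 9 states:
        a   b  
>  s0   s1  s0 
   s1   s2  s1 
   s2   s3  s4 
   s3   s5  s6 
   s4   s7  s4 
   s5   s0  s5 
   s6   s5  s8 
 * s7   s5  s6 
 * s8   s5  s8 
(> = start, * = accepting)

start=s0 accept=s7,s8 s0-a->s1 s0-b->s0 s1-a->s2 s1-b->s1 s2-a->s3 s2-b->s4 s3-a->s5 s3-b->s6 s4-a->s7 s4-b->s4 s5-a->s0 s5-b->s5 s6-a->s5 s6-b->s8 s7-a->s5 s7-b->s6 s8-a->s5 s8-b->s8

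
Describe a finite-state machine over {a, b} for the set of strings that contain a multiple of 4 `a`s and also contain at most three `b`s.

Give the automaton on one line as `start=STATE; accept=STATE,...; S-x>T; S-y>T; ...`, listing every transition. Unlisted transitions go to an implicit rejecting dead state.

start=q0; accept=q0,q2,q5,q9; q0-a>q1; q0-b>q2; q1-a>q3; q1-b>q4; q2-a>q4; q2-b>q5; q3-a>q6; q3-b>q7; q4-a>q7; q4-b>q8; q5-a>q8; q5-b>q9; q6-a>q0; q6-b>q10; q7-a>q10; q7-b>q11; q8-a>q11; q8-b>q12; q9-a>q12; q9-b>q13; q10-a>q2; q10-b>q14; q11-a>q14; q11-b>q15; q12-a>q15; q12-b>q16; q13-a>q16; q13-b>q13; q14-a>q5; q14-b>q17; q15-a>q17; q15-b>q18; q16-a>q18; q16-b>q16; q17-a>q9; q17-b>q19; q18-a>q19; q18-b>q18; q19-a>q13; q19-b>q19

Build one automaton per condition and run them in lockstep. One (4 states) tracks the count of `a`s modulo 4; the other (5 states) tracks the count of `b`s, saturating at 4. Each combined state is a pair, one component from each; accept when both components accept.
20 states suffice.
          a    b  
>* q0     q1   q2 
   q1     q3   q4 
 * q2     q4   q5 
   q3     q6   q7 
   q4     q7   q8 
 * q5     q8   q9 
   q6     q0  q10 
   q7    q10  q11 
   q8    q11  q12 
 * q9    q12  q13 
   q10    q2  q14 
   q11   q14  q15 
   q12   q15  q16 
   q13   q16  q13 
   q14    q5  q17 
   q15   q17  q18 
   q16   q18  q16 
   q17    q9  q19 
   q18   q19  q18 
   q19   q13  q19 
(> = start, * = accepting)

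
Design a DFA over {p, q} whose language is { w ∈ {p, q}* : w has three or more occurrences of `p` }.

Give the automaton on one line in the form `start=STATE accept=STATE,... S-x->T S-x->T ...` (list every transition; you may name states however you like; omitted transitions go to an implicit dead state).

Only the number of `p`s matters, and only up to 4. Make a chain A → B → C → D → E advanced by each `p` (with E absorbing); every other symbol self-loops. The accepting set is {D, E}.
       p  q 
>  A   B  A 
   B   C  B 
   C   D  C 
 * D   E  D 
 * E   E  E 
(> = start, * = accepting)

start=A accept=D,E A-p->B A-q->A B-p->C B-q->B C-p->D C-q->C D-p->E D-q->D E-p->E E-q->E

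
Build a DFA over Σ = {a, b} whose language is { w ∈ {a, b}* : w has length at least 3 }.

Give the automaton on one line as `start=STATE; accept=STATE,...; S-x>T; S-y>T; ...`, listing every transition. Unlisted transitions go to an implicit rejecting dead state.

We only need to distinguish lengths 0, 1, …, 3, and '>3'. Chain q0 → q1 → q2 → q3 → q4 on every symbol, with q4 looping. Accepting states: {q3, q4}.
5 states suffice.
        a   b  
>  q0   q1  q1 
   q1   q2  q2 
   q2   q3  q3 
 * q3   q4  q4 
 * q4   q4  q4 
(> = start, * = accepting)

start=q0; accept=q3,q4; q0-a>q1; q0-b>q1; q1-a>q2; q1-b>q2; q2-a>q3; q2-b>q3; q3-a>q4; q3-b>q4; q4-a>q4; q4-b>q4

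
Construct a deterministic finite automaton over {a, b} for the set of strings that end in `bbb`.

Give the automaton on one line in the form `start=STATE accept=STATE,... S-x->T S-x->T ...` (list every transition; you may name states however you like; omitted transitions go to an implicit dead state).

start=q0 accept=q3 q0-a->q0 q0-b->q1 q1-a->q0 q1-b->q2 q2-a->q0 q2-b->q3 q3-a->q0 q3-b->q3

Let each state record the length of the longest suffix of the input read so far that is also a prefix of `bbb`. q1 means the last symbol is `b`; q2 means the last 2 symbols are `bb`; q3 means the last 3 symbols are `bbb`. Accept only at q3, where the string currently ends in `bbb`.
4 states suffice.
        a   b  
>  q0   q0  q1 
   q1   q0  q2 
   q2   q0  q3 
 * q3   q0  q3 
(> = start, * = accepting)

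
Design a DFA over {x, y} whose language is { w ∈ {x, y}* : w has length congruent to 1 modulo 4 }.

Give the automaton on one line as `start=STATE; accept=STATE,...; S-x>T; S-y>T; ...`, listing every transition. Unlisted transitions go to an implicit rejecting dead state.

Only the length mod 4 matters, so use a 4-cycle: from any state, every input symbol moves to the next state, wrapping s3 back to s0. Mark s1 accepting.
With 4 states:
        x   y  
>  s0   s1  s1 
 * s1   s2  s2 
   s2   s3  s3 
   s3   s0  s0 
(> = start, * = accepting)

start=s0; accept=s1; s0-x>s1; s0-y>s1; s1-x>s2; s1-y>s2; s2-x>s3; s2-y>s3; s3-x>s0; s3-y>s0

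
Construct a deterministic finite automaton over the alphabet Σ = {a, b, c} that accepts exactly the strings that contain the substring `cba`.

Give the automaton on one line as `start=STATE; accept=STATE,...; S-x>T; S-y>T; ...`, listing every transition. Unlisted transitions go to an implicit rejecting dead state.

start=q0; accept=q3; q0-a>q0; q0-b>q0; q0-c>q1; q1-a>q0; q1-b>q2; q1-c>q1; q2-a>q3; q2-b>q0; q2-c>q1; q3-a>q3; q3-b>q3; q3-c>q3

States q0..q2 record the length of the longest prefix of `cba` that matches the current input suffix. Reaching q3 means `cba` has been seen, and we stay there forever. Accept from q3.
A 4-state machine:
        a   b   c  
>  q0   q0  q0  q1 
   q1   q0  q2  q1 
   q2   q3  q0  q1 
 * q3   q3  q3  q3 
(> = start, * = accepting)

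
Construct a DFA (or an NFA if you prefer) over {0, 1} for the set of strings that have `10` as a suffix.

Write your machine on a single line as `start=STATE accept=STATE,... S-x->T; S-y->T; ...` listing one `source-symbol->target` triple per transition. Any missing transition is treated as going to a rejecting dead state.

Let each state record the length of the longest suffix of the input read so far that is also a prefix of `10`. B means the last symbol is `1`; C means the last 2 symbols are `10`. Accept only at C, where the string currently ends in `10`.
With 3 states:
       0  1 
>  A   A  B 
   B   C  B 
 * C   A  B 
(> = start, * = accepting)

start=A; accept=C; A-0->A; A-1->B; B-0->C; B-1->B; C-0->A; C-1->B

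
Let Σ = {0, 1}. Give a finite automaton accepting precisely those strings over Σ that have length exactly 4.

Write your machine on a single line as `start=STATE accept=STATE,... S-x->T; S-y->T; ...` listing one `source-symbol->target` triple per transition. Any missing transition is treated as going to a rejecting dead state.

We only need to distinguish lengths 0, 1, …, 4, and '>4'. Chain s0 → s1 → s2 → s3 → s4 → s5 on every symbol, with s5 looping. Accepting states: {s4}.
With 6 states:
        0   1  
>  s0   s1  s1 
   s1   s2  s2 
   s2   s3  s3 
   s3   s4  s4 
 * s4   s5  s5 
   s5   s5  s5 
(> = start, * = accepting)

start=s0; accept=s4; s0-0->s1; s0-1->s1; s1-0->s2; s1-1->s2; s2-0->s3; s2-1->s3; s3-0->s4; s3-1->s4; s4-0->s5; s4-1->s5; s5-0->s5; s5-1->s5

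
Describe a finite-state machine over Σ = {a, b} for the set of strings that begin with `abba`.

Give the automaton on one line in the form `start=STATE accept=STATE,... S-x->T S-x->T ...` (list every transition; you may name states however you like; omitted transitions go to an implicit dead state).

Walk along `abba` while the input agrees: from q0 take `a` to q1, and so on. Any deviation drops to the rejecting sink q5. Once q4 is reached the prefix is confirmed and every continuation is accepted.
6 states suffice.
        a   b  
>  q0   q1  q5 
   q1   q5  q2 
   q2   q5  q3 
   q3   q4  q5 
 * q4   q4  q4 
   q5   q5  q5 
(> = start, * = accepting)

start=q0 accept=q4 q0-a->q1 q0-b->q5 q1-a->q5 q1-b->q2 q2-a->q5 q2-b->q3 q3-a->q4 q3-b->q5 q4-a->q4 q4-b->q4 q5-a->q5 q5-b->q5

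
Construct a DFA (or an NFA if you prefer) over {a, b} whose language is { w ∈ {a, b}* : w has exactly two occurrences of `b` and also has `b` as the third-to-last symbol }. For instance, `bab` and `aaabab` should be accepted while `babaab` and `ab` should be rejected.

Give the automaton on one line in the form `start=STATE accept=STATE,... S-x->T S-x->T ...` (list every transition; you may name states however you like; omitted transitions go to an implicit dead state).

Build one automaton per condition and run them in lockstep. The first has 4 states tracking the count of `b`s, saturating at 3; the second has 15 states tracking the last 3 symbols read. A product state is a pair (one from each), accepting exactly when both do. Minimizing collapses redundant product states.
An 11-state machine:
          a    b  
>  q0     q0   q1 
   q1     q2   q3 
   q2     q4   q5 
   q3     q6   q7 
   q4     q4   q8 
 * q5     q9   q7 
 * q6    q10   q7 
   q7     q7   q7 
   q8     q9   q7 
   q9    q10   q7 
 * q10    q7   q7 
(> = start, * = accepting)

start=q0 accept=q5,q6,q10 q0-a->q0 q0-b->q1 q1-a->q2 q1-b->q3 q2-a->q4 q2-b->q5 q3-a->q6 q3-b->q7 q4-a->q4 q4-b->q8 q5-a->q9 q5-b->q7 q6-a->q10 q6-b->q7 q7-a->q7 q7-b->q7 q8-a->q9 q8-b->q7 q9-a->q10 q9-b->q7 q10-a->q7 q10-b->q7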